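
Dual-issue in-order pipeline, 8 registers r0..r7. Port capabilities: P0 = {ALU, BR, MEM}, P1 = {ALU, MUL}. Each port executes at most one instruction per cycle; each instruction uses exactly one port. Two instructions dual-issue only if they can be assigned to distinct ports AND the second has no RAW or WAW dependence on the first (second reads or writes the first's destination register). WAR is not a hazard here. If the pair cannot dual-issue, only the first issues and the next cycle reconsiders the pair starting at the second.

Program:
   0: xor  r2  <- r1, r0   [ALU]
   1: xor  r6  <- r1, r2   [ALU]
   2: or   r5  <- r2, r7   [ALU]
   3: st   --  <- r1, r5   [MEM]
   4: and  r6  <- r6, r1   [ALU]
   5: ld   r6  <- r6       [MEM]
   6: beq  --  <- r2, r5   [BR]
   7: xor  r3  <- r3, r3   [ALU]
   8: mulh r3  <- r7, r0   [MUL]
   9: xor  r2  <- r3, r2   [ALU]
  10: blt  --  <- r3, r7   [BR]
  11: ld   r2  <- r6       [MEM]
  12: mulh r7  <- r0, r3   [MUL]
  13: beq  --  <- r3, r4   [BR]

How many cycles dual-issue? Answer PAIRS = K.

PAIRS = 5

t=0 i0:xor.ALU ; RAW r2
t=1 i1/i2:xor.ALU;or.ALU ; 2-wide
t=2 i3/i4:st.MEM;and.ALU ; 2-wide
t=3 i5:ld.MEM ; no-port MEM/BR
t=4 i6/i7:beq.BR;xor.ALU ; 2-wide
t=5 i8:mulh.MUL ; RAW r3
t=6 i9/i10:xor.ALU;blt.BR ; 2-wide
t=7 i11/i12:ld.MEM;mulh.MUL ; 2-wide
t=8 i13:beq.BR ; tail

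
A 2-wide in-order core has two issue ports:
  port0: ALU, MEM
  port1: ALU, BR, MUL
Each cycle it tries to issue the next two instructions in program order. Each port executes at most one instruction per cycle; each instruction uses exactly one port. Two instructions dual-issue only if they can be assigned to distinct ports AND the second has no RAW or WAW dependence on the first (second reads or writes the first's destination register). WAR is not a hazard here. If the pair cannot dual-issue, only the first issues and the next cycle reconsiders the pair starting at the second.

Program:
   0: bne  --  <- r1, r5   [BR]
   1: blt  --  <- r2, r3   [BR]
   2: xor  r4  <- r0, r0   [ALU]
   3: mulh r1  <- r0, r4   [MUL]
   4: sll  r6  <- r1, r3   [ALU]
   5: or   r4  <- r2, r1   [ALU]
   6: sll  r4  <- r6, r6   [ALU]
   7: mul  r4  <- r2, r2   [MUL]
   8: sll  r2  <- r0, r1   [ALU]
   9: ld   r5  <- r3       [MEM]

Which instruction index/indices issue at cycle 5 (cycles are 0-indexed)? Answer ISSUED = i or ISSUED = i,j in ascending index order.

ISSUED = 7,8

#0 head=0: bne.BR i0 no-port BR/BR
#1 head=1: blt.BR;xor.ALU i1/i2 dual
#2 head=3: mulh.MUL i3 RAW r1
#3 head=4: sll.ALU;or.ALU i4/i5 dual
#4 head=6: sll.ALU i6 WAW r4
#5 head=7: mul.MUL;sll.ALU i7/i8 dual
#6 head=9: ld.MEM i9 tail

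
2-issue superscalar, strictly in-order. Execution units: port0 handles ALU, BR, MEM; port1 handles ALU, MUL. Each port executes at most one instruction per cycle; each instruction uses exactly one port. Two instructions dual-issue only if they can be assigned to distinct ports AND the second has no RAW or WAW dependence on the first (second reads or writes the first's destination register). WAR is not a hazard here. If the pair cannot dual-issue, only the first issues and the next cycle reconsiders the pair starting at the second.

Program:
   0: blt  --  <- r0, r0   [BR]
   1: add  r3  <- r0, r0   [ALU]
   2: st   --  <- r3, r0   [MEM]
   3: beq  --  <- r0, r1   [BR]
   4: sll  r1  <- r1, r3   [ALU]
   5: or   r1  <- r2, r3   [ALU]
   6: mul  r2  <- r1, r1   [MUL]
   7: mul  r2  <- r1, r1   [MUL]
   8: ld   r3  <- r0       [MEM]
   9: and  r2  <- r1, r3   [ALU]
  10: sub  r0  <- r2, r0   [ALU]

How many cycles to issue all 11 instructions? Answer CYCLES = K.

CYCLES = 8

  cy0 -> i0+i1 (blt.BR/add.ALU) dual
  cy1 -> i2 (st.MEM) no-port MEM/BR
  cy2 -> i3+i4 (beq.BR/sll.ALU) dual
  cy3 -> i5 (or.ALU) RAW r1
  cy4 -> i6 (mul.MUL) no-port MUL/MUL
  cy5 -> i7+i8 (mul.MUL/ld.MEM) dual
  cy6 -> i9 (and.ALU) RAW r2
  cy7 -> i10 (sub.ALU) tail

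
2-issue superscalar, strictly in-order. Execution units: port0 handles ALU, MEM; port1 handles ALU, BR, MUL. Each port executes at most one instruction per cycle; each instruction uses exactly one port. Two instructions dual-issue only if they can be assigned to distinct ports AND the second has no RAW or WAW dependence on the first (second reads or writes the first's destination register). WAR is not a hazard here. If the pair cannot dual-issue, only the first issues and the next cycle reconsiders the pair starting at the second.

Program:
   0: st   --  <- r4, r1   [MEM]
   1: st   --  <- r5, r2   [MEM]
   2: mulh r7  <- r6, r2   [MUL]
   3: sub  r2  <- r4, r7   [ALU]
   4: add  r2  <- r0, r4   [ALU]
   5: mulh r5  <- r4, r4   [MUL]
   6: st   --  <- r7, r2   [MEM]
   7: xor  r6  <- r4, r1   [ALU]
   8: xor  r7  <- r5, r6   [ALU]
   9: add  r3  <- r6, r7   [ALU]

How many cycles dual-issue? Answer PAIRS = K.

c0: i0 st.MEM  no-port MEM/MEM
c1: i1,i2 st.MEM mulh.MUL  dual
c2: i3 sub.ALU  WAW r2
c3: i4,i5 add.ALU mulh.MUL  dual
c4: i6,i7 st.MEM xor.ALU  dual
c5: i8 xor.ALU  RAW r7
c6: i9 add.ALU  tail

PAIRS = 3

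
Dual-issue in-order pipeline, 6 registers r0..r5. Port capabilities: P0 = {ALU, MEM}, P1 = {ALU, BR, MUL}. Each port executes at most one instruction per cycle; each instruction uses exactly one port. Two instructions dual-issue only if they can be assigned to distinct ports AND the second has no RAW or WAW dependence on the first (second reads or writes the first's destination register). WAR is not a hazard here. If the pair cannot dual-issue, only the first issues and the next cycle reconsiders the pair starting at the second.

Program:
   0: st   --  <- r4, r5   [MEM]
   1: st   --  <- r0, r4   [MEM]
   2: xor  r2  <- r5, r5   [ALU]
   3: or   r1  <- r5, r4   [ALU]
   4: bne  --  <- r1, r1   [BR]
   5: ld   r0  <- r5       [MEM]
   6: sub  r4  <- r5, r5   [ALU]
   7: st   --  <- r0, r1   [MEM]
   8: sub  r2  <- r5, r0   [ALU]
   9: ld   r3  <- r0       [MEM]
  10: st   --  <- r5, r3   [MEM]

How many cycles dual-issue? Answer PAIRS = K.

t=0 i0:st.MEM ; no-port MEM/MEM
t=1 i1/i2:st.MEM/xor.ALU ; pair
t=2 i3:or.ALU ; RAW r1
t=3 i4/i5:bne.BR/ld.MEM ; pair
t=4 i6/i7:sub.ALU/st.MEM ; pair
t=5 i8/i9:sub.ALU/ld.MEM ; pair
t=6 i10:st.MEM ; tail

PAIRS = 4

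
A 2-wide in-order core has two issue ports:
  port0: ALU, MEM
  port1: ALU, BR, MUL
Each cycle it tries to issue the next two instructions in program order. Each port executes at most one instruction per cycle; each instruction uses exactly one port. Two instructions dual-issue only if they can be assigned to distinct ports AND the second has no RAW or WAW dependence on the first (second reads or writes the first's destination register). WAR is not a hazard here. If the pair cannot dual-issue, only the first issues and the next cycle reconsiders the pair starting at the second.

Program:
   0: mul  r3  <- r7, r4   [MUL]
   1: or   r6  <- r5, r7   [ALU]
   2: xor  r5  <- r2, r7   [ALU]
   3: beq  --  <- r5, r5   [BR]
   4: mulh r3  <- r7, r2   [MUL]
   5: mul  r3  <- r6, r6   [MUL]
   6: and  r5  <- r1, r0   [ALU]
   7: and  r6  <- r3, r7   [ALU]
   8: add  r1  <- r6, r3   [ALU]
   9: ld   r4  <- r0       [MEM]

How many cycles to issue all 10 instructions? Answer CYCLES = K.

0. mul.MUL or.ALU @i0,i1  | pair
1. xor.ALU @i2  | RAW r5
2. beq.BR @i3  | no-port BR/MUL
3. mulh.MUL @i4  | no-port MUL/MUL
4. mul.MUL and.ALU @i5,i6  | pair
5. and.ALU @i7  | RAW r6
6. add.ALU ld.MEM @i8,i9  | pair

CYCLES = 7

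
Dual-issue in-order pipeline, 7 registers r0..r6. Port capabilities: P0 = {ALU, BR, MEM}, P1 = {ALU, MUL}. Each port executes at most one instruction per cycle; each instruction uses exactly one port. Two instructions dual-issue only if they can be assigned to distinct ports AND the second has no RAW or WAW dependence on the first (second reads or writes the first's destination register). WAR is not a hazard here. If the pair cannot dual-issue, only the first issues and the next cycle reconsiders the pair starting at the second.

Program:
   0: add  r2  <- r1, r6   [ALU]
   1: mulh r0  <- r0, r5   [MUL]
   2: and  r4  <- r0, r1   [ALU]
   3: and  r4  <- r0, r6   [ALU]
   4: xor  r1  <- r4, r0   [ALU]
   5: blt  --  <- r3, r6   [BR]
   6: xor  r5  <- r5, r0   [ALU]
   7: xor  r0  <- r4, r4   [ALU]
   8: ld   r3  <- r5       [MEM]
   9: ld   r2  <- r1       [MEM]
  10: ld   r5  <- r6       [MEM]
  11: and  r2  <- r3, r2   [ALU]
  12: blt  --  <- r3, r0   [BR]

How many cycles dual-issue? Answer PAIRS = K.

PAIRS = 4

t=0 i0,i1:add;mulh ; 2-wide
t=1 i2:and ; WAW r4
t=2 i3:and ; RAW r4
t=3 i4,i5:xor;blt ; 2-wide
t=4 i6,i7:xor;xor ; 2-wide
t=5 i8:ld ; no-port MEM/MEM
t=6 i9:ld ; no-port MEM/MEM
t=7 i10,i11:ld;and ; 2-wide
t=8 i12:blt ; tail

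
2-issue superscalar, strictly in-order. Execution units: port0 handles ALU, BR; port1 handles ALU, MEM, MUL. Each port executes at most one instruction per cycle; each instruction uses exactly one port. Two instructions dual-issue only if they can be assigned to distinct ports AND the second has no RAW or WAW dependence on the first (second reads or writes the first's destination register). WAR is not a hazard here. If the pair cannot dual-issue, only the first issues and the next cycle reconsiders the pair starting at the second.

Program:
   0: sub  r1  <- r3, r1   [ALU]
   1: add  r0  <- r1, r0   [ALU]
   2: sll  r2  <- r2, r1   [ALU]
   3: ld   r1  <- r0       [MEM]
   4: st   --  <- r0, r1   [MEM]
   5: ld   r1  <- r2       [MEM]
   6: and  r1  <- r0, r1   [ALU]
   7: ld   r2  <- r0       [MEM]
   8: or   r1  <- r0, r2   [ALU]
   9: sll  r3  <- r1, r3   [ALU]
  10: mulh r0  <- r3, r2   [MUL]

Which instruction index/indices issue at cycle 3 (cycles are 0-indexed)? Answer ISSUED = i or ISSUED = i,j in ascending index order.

ISSUED = 4

c0: i0 sub.ALU  RAW r1
c1: i1&i2 add.ALU/sll.ALU  pair
c2: i3 ld.MEM  no-port MEM/MEM
c3: i4 st.MEM  no-port MEM/MEM
c4: i5 ld.MEM  RAW+WAW r1
c5: i6&i7 and.ALU/ld.MEM  pair
c6: i8 or.ALU  RAW r1
c7: i9 sll.ALU  RAW r3
c8: i10 mulh.MUL  tail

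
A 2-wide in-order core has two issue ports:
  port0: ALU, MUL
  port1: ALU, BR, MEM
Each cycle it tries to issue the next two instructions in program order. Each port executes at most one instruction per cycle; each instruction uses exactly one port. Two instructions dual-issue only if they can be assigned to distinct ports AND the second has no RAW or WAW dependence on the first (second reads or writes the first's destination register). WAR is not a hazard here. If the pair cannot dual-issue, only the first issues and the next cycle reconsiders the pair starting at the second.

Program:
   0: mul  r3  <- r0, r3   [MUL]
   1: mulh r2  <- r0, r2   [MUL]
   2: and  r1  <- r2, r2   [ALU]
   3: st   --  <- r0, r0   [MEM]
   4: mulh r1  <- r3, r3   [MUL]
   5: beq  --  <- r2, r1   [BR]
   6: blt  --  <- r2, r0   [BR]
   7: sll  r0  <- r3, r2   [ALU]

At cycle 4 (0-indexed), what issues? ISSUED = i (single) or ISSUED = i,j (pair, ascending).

ISSUED = 5

  cy0 -> i0 (mul.MUL) no-port MUL/MUL
  cy1 -> i1 (mulh.MUL) RAW r2
  cy2 -> i2,i3 (and.ALU st.MEM) pair
  cy3 -> i4 (mulh.MUL) RAW r1
  cy4 -> i5 (beq.BR) no-port BR/BR
  cy5 -> i6,i7 (blt.BR sll.ALU) pair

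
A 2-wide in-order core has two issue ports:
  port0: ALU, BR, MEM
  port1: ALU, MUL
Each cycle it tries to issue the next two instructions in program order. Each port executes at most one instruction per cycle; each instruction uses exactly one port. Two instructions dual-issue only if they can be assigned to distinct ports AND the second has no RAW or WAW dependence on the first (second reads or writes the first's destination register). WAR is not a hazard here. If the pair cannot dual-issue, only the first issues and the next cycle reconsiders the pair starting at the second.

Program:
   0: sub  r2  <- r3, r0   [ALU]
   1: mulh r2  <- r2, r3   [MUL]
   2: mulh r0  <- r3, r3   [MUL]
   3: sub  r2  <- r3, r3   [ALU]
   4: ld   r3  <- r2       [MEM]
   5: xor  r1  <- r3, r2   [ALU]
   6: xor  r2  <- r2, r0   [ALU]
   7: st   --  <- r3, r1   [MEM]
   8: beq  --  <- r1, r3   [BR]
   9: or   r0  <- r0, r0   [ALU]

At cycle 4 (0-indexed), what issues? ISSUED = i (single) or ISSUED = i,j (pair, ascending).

ISSUED = 5,6

  cy0 -> i0 (sub) RAW+WAW r2
  cy1 -> i1 (mulh) no-port MUL/MUL
  cy2 -> i2/i3 (mulh+sub) 2-wide
  cy3 -> i4 (ld) RAW r3
  cy4 -> i5/i6 (xor+xor) 2-wide
  cy5 -> i7 (st) no-port MEM/BR
  cy6 -> i8/i9 (beq+or) 2-wide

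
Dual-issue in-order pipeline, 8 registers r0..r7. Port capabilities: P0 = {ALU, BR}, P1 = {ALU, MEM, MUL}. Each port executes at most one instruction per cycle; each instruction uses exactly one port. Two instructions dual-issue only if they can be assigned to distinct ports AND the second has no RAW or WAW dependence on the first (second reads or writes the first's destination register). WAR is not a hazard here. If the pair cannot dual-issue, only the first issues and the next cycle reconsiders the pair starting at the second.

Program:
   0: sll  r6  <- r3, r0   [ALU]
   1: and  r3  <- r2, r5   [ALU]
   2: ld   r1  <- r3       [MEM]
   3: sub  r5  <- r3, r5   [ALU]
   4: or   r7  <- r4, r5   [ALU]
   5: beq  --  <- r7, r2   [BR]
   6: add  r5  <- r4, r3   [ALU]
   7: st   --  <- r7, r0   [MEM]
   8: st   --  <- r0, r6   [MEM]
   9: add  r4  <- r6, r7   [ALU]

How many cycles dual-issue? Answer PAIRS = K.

[0] i0+i1  sll.ALU;and.ALU  -- pair
[1] i2+i3  ld.MEM;sub.ALU  -- pair
[2] i4  or.ALU  -- RAW r7
[3] i5+i6  beq.BR;add.ALU  -- pair
[4] i7  st.MEM  -- no-port MEM/MEM
[5] i8+i9  st.MEM;add.ALU  -- pair

PAIRS = 4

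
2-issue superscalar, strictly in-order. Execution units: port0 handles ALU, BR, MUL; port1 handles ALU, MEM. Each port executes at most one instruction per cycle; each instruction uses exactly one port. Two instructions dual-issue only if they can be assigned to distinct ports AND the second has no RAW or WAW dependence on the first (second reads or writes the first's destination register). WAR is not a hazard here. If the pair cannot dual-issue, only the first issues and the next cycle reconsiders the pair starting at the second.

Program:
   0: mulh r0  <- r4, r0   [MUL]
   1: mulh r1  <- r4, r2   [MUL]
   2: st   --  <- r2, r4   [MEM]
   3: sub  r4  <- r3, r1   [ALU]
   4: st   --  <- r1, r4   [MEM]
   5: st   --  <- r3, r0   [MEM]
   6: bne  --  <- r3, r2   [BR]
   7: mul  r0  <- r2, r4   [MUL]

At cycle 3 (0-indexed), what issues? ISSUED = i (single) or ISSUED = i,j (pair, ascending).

ISSUED = 4

t=0 i0:mulh ; no-port MUL/MUL
t=1 i1/i2:mulh/st ; 2-wide
t=2 i3:sub ; RAW r4
t=3 i4:st ; no-port MEM/MEM
t=4 i5/i6:st/bne ; 2-wide
t=5 i7:mul ; tail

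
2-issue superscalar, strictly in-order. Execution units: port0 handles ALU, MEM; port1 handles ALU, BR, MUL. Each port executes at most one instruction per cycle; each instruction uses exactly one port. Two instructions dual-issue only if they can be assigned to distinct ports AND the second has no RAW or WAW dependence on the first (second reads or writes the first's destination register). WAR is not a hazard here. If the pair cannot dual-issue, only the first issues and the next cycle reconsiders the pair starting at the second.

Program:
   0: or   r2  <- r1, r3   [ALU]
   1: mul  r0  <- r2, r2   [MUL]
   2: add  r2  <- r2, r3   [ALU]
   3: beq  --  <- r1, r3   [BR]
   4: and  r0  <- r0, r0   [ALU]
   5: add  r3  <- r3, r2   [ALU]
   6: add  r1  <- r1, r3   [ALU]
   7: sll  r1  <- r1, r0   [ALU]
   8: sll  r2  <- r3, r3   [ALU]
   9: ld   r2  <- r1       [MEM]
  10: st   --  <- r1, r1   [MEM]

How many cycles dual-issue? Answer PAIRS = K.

0. or.ALU @i0  | RAW r2
1. mul.MUL+add.ALU @i1+i2  | 2-wide
2. beq.BR+and.ALU @i3+i4  | 2-wide
3. add.ALU @i5  | RAW r3
4. add.ALU @i6  | RAW+WAW r1
5. sll.ALU+sll.ALU @i7+i8  | 2-wide
6. ld.MEM @i9  | no-port MEM/MEM
7. st.MEM @i10  | tail

PAIRS = 3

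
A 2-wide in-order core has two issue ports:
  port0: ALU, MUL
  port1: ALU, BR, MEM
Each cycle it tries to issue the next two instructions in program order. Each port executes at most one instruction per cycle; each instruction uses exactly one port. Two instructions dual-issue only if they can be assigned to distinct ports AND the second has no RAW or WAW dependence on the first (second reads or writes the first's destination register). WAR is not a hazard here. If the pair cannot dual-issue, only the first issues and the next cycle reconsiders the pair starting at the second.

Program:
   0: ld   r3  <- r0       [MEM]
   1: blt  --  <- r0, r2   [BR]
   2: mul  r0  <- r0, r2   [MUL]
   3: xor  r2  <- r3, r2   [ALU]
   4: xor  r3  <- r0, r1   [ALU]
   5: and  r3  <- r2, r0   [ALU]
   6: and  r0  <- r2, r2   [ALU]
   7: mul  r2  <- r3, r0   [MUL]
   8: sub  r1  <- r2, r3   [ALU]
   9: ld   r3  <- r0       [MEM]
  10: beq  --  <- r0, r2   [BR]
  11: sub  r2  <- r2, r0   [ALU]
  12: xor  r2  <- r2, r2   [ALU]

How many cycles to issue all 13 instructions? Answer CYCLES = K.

#0 head=0: ld.MEM i0 no-port MEM/BR
#1 head=1: blt.BR mul.MUL i1,i2 2-wide
#2 head=3: xor.ALU xor.ALU i3,i4 2-wide
#3 head=5: and.ALU and.ALU i5,i6 2-wide
#4 head=7: mul.MUL i7 RAW r2
#5 head=8: sub.ALU ld.MEM i8,i9 2-wide
#6 head=10: beq.BR sub.ALU i10,i11 2-wide
#7 head=12: xor.ALU i12 tail

CYCLES = 8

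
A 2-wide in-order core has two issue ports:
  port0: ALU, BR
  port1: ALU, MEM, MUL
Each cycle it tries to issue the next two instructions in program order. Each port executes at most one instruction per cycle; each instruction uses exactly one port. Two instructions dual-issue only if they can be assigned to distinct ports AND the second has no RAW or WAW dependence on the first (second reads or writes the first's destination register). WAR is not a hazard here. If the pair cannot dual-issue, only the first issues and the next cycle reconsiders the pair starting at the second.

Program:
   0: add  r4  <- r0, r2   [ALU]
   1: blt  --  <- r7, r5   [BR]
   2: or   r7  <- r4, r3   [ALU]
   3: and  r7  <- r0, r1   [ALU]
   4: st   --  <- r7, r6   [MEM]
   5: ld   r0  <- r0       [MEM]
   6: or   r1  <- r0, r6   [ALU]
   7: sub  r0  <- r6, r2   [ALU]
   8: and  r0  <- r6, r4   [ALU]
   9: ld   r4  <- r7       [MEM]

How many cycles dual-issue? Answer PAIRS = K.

PAIRS = 3

[0] i0&i1  add.ALU blt.BR  -- pair
[1] i2  or.ALU  -- WAW r7
[2] i3  and.ALU  -- RAW r7
[3] i4  st.MEM  -- no-port MEM/MEM
[4] i5  ld.MEM  -- RAW r0
[5] i6&i7  or.ALU sub.ALU  -- pair
[6] i8&i9  and.ALU ld.MEM  -- pair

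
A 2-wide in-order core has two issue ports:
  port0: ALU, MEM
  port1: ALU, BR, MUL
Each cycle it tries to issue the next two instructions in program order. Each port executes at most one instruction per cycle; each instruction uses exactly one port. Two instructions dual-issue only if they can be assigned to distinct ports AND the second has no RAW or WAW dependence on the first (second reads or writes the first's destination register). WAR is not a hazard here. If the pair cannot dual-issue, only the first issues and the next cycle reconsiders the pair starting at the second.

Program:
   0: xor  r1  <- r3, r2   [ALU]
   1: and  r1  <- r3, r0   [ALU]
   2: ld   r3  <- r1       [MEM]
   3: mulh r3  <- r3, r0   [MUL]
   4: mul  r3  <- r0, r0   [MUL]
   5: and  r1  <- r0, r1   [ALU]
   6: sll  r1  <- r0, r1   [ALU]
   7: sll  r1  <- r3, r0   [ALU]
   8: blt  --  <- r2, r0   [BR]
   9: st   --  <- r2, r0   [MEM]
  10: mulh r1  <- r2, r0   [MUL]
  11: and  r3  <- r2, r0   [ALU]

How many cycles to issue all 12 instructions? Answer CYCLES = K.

CYCLES = 9

[0] i0  xor  -- WAW r1
[1] i1  and  -- RAW r1
[2] i2  ld  -- RAW+WAW r3
[3] i3  mulh  -- no-port MUL/MUL
[4] i4,i5  mul/and  -- 2-wide
[5] i6  sll  -- WAW r1
[6] i7,i8  sll/blt  -- 2-wide
[7] i9,i10  st/mulh  -- 2-wide
[8] i11  and  -- tail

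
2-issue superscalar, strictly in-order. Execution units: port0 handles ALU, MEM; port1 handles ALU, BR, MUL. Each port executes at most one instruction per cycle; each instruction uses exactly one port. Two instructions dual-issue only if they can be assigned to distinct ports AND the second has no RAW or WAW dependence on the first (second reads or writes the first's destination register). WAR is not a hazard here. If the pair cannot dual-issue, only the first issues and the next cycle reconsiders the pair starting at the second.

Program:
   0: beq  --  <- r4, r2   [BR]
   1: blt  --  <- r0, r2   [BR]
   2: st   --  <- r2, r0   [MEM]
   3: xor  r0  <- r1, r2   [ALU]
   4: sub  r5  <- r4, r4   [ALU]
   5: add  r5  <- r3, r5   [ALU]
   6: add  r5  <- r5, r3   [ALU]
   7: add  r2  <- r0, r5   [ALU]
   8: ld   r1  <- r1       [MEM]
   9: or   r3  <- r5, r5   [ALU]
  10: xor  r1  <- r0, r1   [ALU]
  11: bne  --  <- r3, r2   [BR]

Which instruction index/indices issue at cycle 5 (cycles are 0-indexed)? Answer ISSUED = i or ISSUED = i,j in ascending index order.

t=0 i0:beq.BR ; no-port BR/BR
t=1 i1,i2:blt.BR st.MEM ; pair
t=2 i3,i4:xor.ALU sub.ALU ; pair
t=3 i5:add.ALU ; RAW+WAW r5
t=4 i6:add.ALU ; RAW r5
t=5 i7,i8:add.ALU ld.MEM ; pair
t=6 i9,i10:or.ALU xor.ALU ; pair
t=7 i11:bne.BR ; tail

ISSUED = 7,8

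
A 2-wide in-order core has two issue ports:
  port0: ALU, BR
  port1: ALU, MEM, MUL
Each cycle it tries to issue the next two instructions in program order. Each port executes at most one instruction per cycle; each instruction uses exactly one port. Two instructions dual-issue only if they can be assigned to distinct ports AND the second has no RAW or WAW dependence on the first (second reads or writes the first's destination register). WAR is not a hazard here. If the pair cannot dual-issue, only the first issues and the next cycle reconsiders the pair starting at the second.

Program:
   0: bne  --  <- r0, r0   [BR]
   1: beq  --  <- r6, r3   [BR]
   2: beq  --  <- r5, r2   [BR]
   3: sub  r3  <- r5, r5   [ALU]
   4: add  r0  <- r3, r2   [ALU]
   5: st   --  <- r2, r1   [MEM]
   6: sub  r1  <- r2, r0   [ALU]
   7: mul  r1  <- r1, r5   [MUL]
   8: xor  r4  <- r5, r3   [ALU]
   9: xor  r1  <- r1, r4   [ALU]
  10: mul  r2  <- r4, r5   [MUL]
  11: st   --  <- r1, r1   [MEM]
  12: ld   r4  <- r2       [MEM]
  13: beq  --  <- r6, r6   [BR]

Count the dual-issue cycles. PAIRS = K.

PAIRS = 5

t=0 i0:bne ; no-port BR/BR
t=1 i1:beq ; no-port BR/BR
t=2 i2+i3:beq sub ; 2-wide
t=3 i4+i5:add st ; 2-wide
t=4 i6:sub ; RAW+WAW r1
t=5 i7+i8:mul xor ; 2-wide
t=6 i9+i10:xor mul ; 2-wide
t=7 i11:st ; no-port MEM/MEM
t=8 i12+i13:ld beq ; 2-wide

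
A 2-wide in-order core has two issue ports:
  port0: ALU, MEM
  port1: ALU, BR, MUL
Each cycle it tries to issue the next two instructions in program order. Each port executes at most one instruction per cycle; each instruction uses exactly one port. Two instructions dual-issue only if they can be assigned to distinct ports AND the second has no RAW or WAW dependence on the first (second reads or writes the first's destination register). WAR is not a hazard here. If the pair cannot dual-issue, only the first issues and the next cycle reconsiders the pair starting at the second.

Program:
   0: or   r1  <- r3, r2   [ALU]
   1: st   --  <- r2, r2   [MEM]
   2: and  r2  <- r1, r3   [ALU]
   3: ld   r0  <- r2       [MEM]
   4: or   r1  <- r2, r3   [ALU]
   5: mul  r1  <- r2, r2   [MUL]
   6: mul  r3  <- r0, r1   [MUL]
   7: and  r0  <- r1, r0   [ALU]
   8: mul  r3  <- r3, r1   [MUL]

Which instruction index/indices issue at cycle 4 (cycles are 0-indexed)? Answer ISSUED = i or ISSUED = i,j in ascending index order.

ISSUED = 6,7

t=0 i0+i1:or+st ; dual
t=1 i2:and ; RAW r2
t=2 i3+i4:ld+or ; dual
t=3 i5:mul ; no-port MUL/MUL
t=4 i6+i7:mul+and ; dual
t=5 i8:mul ; tail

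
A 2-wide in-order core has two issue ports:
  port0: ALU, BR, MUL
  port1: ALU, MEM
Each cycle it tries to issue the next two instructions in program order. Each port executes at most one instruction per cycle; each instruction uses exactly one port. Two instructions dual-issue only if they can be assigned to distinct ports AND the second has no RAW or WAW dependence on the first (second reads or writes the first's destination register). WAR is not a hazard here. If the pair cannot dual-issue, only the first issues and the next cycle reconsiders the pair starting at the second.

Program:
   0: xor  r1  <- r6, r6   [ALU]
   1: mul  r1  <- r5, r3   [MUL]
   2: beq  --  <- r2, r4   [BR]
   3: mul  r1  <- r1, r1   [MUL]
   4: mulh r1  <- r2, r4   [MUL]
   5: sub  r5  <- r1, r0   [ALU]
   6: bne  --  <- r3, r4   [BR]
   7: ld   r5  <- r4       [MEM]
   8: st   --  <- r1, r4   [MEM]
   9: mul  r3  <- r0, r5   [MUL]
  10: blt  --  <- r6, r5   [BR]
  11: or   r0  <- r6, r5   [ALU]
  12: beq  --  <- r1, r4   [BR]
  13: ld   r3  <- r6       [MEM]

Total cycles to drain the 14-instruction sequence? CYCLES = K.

#0 head=0: xor i0 WAW r1
#1 head=1: mul i1 no-port MUL/BR
#2 head=2: beq i2 no-port BR/MUL
#3 head=3: mul i3 no-port MUL/MUL
#4 head=4: mulh i4 RAW r1
#5 head=5: sub+bne i5/i6 pair
#6 head=7: ld i7 no-port MEM/MEM
#7 head=8: st+mul i8/i9 pair
#8 head=10: blt+or i10/i11 pair
#9 head=12: beq+ld i12/i13 pair

CYCLES = 10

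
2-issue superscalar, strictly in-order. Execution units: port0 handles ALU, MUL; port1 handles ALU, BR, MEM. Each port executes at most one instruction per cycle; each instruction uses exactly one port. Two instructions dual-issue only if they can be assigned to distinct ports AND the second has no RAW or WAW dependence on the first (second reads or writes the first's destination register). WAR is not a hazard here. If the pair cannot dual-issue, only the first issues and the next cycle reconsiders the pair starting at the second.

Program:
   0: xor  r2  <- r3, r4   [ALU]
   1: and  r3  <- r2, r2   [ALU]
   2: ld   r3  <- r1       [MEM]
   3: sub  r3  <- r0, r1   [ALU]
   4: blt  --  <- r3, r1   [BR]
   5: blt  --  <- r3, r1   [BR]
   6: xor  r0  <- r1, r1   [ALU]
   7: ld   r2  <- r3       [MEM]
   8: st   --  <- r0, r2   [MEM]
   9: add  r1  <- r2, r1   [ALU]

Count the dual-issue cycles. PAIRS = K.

#0 head=0: xor.ALU i0 RAW r2
#1 head=1: and.ALU i1 WAW r3
#2 head=2: ld.MEM i2 WAW r3
#3 head=3: sub.ALU i3 RAW r3
#4 head=4: blt.BR i4 no-port BR/BR
#5 head=5: blt.BR xor.ALU i5/i6 2-wide
#6 head=7: ld.MEM i7 no-port MEM/MEM
#7 head=8: st.MEM add.ALU i8/i9 2-wide

PAIRS = 2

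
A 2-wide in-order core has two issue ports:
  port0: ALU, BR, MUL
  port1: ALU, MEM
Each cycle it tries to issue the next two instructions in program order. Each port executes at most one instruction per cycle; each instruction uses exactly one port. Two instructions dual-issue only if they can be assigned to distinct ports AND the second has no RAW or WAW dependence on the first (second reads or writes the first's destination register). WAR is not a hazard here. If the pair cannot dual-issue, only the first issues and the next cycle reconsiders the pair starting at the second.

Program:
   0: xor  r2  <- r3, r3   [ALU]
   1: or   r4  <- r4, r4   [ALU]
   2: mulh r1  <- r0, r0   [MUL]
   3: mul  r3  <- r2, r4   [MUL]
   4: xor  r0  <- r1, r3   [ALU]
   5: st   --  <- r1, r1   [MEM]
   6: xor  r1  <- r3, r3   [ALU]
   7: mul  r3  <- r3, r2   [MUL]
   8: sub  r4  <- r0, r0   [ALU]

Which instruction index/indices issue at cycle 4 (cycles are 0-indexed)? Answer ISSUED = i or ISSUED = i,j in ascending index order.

ISSUED = 6,7

0. xor.ALU;or.ALU @i0&i1  | pair
1. mulh.MUL @i2  | no-port MUL/MUL
2. mul.MUL @i3  | RAW r3
3. xor.ALU;st.MEM @i4&i5  | pair
4. xor.ALU;mul.MUL @i6&i7  | pair
5. sub.ALU @i8  | tail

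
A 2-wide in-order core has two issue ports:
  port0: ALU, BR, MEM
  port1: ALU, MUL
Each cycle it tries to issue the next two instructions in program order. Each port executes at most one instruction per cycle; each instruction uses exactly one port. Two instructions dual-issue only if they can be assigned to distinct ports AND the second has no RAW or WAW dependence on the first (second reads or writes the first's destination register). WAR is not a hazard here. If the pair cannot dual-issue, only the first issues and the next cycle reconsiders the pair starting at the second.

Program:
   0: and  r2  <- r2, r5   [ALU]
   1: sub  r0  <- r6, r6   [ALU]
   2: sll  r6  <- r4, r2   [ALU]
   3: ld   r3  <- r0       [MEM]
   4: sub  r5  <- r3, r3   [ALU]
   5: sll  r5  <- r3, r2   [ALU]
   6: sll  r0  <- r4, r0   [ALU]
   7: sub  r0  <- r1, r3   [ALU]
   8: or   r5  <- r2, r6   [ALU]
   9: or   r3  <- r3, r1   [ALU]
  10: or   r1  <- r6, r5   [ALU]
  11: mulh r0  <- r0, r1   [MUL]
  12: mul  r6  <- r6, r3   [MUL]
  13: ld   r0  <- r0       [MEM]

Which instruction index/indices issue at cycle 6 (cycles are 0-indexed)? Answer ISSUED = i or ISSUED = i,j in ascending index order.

#0 head=0: and sub i0,i1 dual
#1 head=2: sll ld i2,i3 dual
#2 head=4: sub i4 WAW r5
#3 head=5: sll sll i5,i6 dual
#4 head=7: sub or i7,i8 dual
#5 head=9: or or i9,i10 dual
#6 head=11: mulh i11 no-port MUL/MUL
#7 head=12: mul ld i12,i13 dual

ISSUED = 11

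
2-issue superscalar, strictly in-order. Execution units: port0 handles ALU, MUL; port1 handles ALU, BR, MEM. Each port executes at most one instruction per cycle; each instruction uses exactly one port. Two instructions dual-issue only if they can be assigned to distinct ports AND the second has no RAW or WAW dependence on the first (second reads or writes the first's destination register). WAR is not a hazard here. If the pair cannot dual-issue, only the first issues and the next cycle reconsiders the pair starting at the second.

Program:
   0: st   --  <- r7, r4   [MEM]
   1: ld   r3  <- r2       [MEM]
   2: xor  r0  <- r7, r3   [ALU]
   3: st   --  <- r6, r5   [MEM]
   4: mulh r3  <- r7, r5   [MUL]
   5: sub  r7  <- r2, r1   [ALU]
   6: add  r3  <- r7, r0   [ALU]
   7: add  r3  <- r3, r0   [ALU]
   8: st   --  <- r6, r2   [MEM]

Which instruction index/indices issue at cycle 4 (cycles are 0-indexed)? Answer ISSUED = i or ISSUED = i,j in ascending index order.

t=0 i0:st.MEM ; no-port MEM/MEM
t=1 i1:ld.MEM ; RAW r3
t=2 i2/i3:xor.ALU st.MEM ; pair
t=3 i4/i5:mulh.MUL sub.ALU ; pair
t=4 i6:add.ALU ; RAW+WAW r3
t=5 i7/i8:add.ALU st.MEM ; pair

ISSUED = 6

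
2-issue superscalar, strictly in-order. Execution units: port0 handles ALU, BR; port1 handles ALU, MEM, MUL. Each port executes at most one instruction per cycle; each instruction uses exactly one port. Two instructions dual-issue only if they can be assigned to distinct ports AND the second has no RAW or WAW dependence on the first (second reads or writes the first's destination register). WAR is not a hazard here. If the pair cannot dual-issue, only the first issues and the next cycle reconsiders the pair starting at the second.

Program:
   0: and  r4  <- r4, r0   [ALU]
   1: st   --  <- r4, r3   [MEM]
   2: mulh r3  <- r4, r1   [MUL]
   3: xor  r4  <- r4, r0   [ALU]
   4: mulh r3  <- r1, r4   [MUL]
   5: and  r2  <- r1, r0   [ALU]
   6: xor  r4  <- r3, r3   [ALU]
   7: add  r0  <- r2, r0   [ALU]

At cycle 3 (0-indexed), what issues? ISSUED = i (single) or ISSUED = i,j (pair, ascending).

  cy0 -> i0 (and) RAW r4
  cy1 -> i1 (st) no-port MEM/MUL
  cy2 -> i2+i3 (mulh;xor) dual
  cy3 -> i4+i5 (mulh;and) dual
  cy4 -> i6+i7 (xor;add) dual

ISSUED = 4,5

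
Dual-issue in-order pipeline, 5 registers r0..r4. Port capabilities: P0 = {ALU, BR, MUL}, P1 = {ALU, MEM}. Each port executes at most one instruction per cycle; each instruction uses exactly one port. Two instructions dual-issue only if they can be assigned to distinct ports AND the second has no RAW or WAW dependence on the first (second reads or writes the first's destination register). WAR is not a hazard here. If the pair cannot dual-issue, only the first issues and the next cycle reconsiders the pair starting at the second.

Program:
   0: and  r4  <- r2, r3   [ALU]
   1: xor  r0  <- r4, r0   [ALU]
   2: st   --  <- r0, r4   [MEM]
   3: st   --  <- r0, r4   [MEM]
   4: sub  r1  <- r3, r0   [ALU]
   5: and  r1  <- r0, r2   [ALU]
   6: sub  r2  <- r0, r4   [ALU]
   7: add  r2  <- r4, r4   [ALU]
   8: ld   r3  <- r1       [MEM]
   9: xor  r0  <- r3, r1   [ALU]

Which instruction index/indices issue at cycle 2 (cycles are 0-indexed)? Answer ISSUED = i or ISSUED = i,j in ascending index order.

ISSUED = 2

  cy0 -> i0 (and.ALU) RAW r4
  cy1 -> i1 (xor.ALU) RAW r0
  cy2 -> i2 (st.MEM) no-port MEM/MEM
  cy3 -> i3,i4 (st.MEM/sub.ALU) pair
  cy4 -> i5,i6 (and.ALU/sub.ALU) pair
  cy5 -> i7,i8 (add.ALU/ld.MEM) pair
  cy6 -> i9 (xor.ALU) tail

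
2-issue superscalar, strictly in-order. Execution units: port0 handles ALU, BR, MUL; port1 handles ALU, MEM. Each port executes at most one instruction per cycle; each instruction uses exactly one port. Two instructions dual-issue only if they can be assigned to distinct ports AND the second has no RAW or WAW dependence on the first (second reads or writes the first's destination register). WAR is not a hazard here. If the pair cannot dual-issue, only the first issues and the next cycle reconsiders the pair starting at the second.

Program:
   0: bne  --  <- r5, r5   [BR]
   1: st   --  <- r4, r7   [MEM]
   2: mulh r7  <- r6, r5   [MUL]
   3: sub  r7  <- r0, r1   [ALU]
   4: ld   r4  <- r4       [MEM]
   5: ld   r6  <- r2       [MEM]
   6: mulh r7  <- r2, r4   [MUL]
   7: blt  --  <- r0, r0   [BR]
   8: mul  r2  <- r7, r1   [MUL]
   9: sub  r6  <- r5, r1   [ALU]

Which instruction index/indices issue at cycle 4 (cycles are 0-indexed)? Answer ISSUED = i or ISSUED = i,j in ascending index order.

ISSUED = 7

  cy0 -> i0,i1 (bne st) pair
  cy1 -> i2 (mulh) WAW r7
  cy2 -> i3,i4 (sub ld) pair
  cy3 -> i5,i6 (ld mulh) pair
  cy4 -> i7 (blt) no-port BR/MUL
  cy5 -> i8,i9 (mul sub) pair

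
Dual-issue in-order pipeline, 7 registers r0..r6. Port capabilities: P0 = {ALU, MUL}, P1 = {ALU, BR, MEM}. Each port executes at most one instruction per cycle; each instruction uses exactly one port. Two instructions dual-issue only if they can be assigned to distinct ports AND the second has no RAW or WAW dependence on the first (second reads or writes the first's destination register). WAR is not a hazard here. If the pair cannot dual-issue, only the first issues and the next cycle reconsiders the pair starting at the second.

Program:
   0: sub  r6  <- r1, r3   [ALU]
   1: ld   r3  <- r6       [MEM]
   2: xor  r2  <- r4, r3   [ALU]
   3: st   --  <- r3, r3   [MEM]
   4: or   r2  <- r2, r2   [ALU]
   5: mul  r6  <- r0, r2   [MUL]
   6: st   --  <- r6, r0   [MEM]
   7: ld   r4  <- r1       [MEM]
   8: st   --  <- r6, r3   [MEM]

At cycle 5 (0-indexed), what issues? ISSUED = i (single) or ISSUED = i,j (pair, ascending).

0. sub @i0  | RAW r6
1. ld @i1  | RAW r3
2. xor;st @i2/i3  | 2-wide
3. or @i4  | RAW r2
4. mul @i5  | RAW r6
5. st @i6  | no-port MEM/MEM
6. ld @i7  | no-port MEM/MEM
7. st @i8  | tail

ISSUED = 6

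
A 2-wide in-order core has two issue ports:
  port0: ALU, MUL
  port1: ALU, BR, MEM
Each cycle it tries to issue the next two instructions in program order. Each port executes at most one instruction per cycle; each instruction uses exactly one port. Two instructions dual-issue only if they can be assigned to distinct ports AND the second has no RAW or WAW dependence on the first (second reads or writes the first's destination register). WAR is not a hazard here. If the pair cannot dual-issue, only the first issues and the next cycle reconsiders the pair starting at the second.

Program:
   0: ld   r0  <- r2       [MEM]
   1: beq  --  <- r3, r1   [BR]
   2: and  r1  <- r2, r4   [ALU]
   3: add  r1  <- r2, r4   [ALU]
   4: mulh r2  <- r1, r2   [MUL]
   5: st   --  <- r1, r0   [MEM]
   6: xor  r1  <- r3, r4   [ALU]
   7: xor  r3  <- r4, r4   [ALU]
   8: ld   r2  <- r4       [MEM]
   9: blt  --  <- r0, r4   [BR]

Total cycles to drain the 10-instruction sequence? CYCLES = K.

0. ld @i0  | no-port MEM/BR
1. beq and @i1+i2  | dual
2. add @i3  | RAW r1
3. mulh st @i4+i5  | dual
4. xor xor @i6+i7  | dual
5. ld @i8  | no-port MEM/BR
6. blt @i9  | tail

CYCLES = 7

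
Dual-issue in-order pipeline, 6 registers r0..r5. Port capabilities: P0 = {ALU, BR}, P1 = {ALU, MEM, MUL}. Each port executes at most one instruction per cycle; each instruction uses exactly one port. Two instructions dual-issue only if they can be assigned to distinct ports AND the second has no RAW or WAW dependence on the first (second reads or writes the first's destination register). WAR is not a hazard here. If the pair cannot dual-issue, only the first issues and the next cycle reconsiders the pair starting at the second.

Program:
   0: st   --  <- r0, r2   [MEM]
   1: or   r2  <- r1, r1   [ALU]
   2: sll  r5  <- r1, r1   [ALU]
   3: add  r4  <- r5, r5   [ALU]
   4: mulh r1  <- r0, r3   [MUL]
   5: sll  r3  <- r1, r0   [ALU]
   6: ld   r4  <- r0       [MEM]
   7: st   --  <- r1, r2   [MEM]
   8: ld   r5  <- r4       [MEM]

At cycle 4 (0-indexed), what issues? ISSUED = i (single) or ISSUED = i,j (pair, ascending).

#0 head=0: st/or i0+i1 pair
#1 head=2: sll i2 RAW r5
#2 head=3: add/mulh i3+i4 pair
#3 head=5: sll/ld i5+i6 pair
#4 head=7: st i7 no-port MEM/MEM
#5 head=8: ld i8 tail

ISSUED = 7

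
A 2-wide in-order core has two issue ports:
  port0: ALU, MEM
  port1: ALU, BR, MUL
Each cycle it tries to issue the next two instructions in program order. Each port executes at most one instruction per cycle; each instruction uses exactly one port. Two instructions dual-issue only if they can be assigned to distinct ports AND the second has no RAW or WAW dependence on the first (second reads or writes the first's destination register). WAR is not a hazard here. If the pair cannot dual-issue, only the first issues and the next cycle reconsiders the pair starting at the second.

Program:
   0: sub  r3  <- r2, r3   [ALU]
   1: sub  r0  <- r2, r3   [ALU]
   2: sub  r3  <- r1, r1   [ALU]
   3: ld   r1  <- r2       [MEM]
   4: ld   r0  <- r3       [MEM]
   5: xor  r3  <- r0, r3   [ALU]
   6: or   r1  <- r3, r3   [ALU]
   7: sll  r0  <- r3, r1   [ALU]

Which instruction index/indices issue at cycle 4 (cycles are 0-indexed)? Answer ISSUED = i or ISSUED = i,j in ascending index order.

ISSUED = 5

[0] i0  sub.ALU  -- RAW r3
[1] i1&i2  sub.ALU+sub.ALU  -- 2-wide
[2] i3  ld.MEM  -- no-port MEM/MEM
[3] i4  ld.MEM  -- RAW r0
[4] i5  xor.ALU  -- RAW r3
[5] i6  or.ALU  -- RAW r1
[6] i7  sll.ALU  -- tail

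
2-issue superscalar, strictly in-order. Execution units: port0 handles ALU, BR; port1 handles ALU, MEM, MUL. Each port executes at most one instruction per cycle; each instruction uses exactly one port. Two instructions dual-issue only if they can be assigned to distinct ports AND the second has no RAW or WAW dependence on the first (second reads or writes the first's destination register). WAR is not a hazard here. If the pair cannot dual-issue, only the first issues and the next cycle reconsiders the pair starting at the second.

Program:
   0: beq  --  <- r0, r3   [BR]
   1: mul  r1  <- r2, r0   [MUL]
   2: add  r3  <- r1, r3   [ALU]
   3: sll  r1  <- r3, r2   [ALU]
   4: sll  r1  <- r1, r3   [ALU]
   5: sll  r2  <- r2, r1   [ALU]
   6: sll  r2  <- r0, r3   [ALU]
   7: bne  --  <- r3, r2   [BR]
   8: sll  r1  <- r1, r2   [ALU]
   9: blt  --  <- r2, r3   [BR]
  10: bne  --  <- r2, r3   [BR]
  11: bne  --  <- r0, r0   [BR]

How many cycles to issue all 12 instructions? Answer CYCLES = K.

CYCLES = 10

0. beq+mul @i0+i1  | 2-wide
1. add @i2  | RAW r3
2. sll @i3  | RAW+WAW r1
3. sll @i4  | RAW r1
4. sll @i5  | WAW r2
5. sll @i6  | RAW r2
6. bne+sll @i7+i8  | 2-wide
7. blt @i9  | no-port BR/BR
8. bne @i10  | no-port BR/BR
9. bne @i11  | tail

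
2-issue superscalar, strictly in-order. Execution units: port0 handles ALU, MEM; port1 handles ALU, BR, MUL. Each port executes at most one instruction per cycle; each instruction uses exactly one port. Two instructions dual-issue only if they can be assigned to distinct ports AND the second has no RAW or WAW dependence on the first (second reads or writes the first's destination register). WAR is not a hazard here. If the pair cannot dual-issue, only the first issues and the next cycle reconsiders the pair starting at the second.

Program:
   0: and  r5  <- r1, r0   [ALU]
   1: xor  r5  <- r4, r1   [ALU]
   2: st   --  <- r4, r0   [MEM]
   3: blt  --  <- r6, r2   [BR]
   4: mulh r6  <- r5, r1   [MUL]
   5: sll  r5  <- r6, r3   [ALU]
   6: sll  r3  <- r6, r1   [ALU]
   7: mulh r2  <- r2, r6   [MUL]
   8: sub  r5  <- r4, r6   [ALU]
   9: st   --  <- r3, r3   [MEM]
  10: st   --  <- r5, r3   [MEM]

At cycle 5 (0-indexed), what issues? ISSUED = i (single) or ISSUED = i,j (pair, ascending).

ISSUED = 7,8

0. and.ALU @i0  | WAW r5
1. xor.ALU+st.MEM @i1&i2  | dual
2. blt.BR @i3  | no-port BR/MUL
3. mulh.MUL @i4  | RAW r6
4. sll.ALU+sll.ALU @i5&i6  | dual
5. mulh.MUL+sub.ALU @i7&i8  | dual
6. st.MEM @i9  | no-port MEM/MEM
7. st.MEM @i10  | tail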